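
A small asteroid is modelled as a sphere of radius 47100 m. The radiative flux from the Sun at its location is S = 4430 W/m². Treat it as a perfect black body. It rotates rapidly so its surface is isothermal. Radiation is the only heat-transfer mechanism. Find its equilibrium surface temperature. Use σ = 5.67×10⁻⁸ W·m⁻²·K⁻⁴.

T ≈ 374 K

At equilibrium, absorbed power = emitted power.
Absorbing cross-section = πr² = 6.969×10⁹ m²; emitting surface = 4πr² = 2.788×10¹⁰ m² (ratio 4).
S·A_cross = εσ·A_surf·T⁴  ⇒  T⁴ = S/(4σ).
T⁴ = 1.00·4430/(4·5.67×10⁻⁸) = 1.953×10¹⁰ K⁴.
T = (1.953×10¹⁰)^(1/4).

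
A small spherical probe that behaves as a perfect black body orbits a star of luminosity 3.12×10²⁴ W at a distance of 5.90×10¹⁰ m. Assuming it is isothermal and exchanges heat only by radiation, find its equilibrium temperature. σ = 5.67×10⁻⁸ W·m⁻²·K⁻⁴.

First find the stellar flux at distance d: S = L/(4πd²) = 3.12×10²⁴/(4π·(5.90×10¹⁰)²) = 71.32 W/m².
For an isothermal sphere, absorbed (1−a)S·πr² = emitted σ·4πr²·T⁴, so T⁴ = (1−a)S/(4σ).
T⁴ = 1.00·71.32/(4·5.67×10⁻⁸) = 3.145×10⁸ K⁴.

T ≈ 133 K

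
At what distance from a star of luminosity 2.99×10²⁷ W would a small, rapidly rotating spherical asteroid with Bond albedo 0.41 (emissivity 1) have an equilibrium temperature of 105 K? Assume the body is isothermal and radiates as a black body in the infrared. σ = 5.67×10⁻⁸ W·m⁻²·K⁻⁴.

d ≈ 2.26×10¹² m

For an isothermal black-emitting sphere, (1−a)S·πr² = σ·4πr²·T⁴ ⇒ S = 4σT⁴/(1−a).
S = 4·5.67×10⁻⁸·(105)⁴/0.590 = 46.72 W/m².
Flux falls as S = L/(4πd²), so d = √(L/(4πS)) = √(2.99×10²⁷/(4π·46.72)).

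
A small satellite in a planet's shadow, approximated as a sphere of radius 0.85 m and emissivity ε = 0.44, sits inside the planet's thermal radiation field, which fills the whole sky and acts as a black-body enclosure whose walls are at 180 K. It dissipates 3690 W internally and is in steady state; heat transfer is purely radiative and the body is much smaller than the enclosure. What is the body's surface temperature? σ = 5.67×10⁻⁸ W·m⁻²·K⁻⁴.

For a small grey body in a large enclosure, net radiated power = εσA(T⁴ − T_w⁴).
Steady state: P = εσA(T⁴ − T_w⁴) with A = 4πr² = 9.079 m².
T⁴ = P/(εσA) + T_w⁴ = 3690/(0.44·5.67×10⁻⁸·9.079) + (180)⁴
    = 1.629×10¹⁰ + 1.050×10⁹ = 1.734×10¹⁰ K⁴.

T ≈ 363 K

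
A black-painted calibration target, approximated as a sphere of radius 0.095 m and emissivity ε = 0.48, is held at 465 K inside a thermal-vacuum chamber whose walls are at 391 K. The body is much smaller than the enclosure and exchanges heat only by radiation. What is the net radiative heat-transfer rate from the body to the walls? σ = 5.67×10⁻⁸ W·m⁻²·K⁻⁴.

P_net ≈ 72.2 W

For a small grey body in a large enclosure: P_net = εσA(T_body⁴ − T_wall⁴).
A = 4πr² = 0.1134 m²; T_body⁴ − T_wall⁴ = 4.675×10¹⁰ − 2.337×10¹⁰ = 2.338×10¹⁰ K⁴.
|P_net| = 0.48·5.67×10⁻⁸·0.1134·2.338×10¹⁰.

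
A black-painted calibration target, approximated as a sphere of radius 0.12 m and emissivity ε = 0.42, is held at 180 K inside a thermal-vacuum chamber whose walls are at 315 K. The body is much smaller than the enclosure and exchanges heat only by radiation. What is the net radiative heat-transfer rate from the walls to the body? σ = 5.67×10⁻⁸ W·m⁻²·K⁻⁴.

For a small grey body in a large enclosure: P_net = εσA(T_body⁴ − T_wall⁴).
A = 4πr² = 0.1810 m²; T_body⁴ − T_wall⁴ = 1.050×10⁹ − 9.846×10⁹ = -8.796×10⁹ K⁴.
|P_net| = 0.42·5.67×10⁻⁸·0.1810·8.796×10⁹.

P_net ≈ 37.9 W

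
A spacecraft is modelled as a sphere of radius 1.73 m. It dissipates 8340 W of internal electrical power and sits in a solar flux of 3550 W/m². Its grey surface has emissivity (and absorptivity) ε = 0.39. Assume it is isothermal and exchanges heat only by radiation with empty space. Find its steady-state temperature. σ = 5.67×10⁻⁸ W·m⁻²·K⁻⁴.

At steady state, absorbed solar power + internal power = radiated power.
Absorbed: α·S·A_cross = 0.39·3550·9.402 = 13020 W (cross-section πr²).
Total input = 13020 + 8340 = 21360 W.
Radiated: εσ·A_surf·T⁴ with A_surf = 4πr² = 37.61 m².
T⁴ = 21360/(0.39·5.67×10⁻⁸·37.61) = 2.568×10¹⁰ K⁴.

T ≈ 400 K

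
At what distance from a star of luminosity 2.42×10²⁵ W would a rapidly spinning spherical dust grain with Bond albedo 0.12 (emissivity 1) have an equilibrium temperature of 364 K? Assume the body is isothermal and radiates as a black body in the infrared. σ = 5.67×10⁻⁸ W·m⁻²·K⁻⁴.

d ≈ 2.06×10¹⁰ m

For an isothermal black-emitting sphere, (1−a)S·πr² = σ·4πr²·T⁴ ⇒ S = 4σT⁴/(1−a).
S = 4·5.67×10⁻⁸·(364)⁴/0.880 = 4524 W/m².
Flux falls as S = L/(4πd²), so d = √(L/(4πS)) = √(2.42×10²⁵/(4π·4524)).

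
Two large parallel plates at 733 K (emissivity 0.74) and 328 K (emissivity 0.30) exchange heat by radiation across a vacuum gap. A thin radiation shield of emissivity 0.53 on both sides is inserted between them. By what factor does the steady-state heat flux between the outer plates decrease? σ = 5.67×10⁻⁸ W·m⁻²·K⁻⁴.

Without shield: q₀ = σΔ(T⁴)/(1/ε₁+1/ε₂−1) with denominator 3.685.
With shield the two gaps are in series; the resistances add: (1/ε₁+1/ε_s−1)+(1/ε_s+1/ε₂−1) = 2.238+4.220 = 6.458.
Heat-flux ratio q₀/q = 6.458/3.685.

factor ≈ 1.75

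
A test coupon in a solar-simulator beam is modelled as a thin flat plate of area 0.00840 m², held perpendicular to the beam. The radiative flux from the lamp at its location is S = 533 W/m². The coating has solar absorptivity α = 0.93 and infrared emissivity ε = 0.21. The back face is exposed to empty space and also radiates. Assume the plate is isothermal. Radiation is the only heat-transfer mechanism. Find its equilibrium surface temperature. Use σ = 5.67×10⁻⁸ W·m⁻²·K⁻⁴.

T ≈ 380 K

At equilibrium, absorbed power = emitted power.
Absorbing cross-section = A = 0.008400 m²; emitting surface = 2A = 0.01680 m² (ratio 2).
αS·A_cross = εσ·A_surf·T⁴  ⇒  T⁴ = αS/(ε·2σ).
T⁴ = 0.930·533/(0.21·2·5.67×10⁻⁸) = 2.082×10¹⁰ K⁴.
T = (2.082×10¹⁰)^(1/4).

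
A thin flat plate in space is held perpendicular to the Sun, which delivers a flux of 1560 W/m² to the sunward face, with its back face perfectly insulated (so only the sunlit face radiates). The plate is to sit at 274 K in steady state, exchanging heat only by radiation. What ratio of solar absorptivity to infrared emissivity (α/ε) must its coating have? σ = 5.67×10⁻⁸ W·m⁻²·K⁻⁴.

Balance: αS·A = εσ·1A·T⁴ ⇒ α/ε = σT⁴/S.
α/ε = 5.67×10⁻⁸·(274)⁴/1560 = 5.67×10⁻⁸·5.636×10⁹/1560.

α/ε ≈ 0.205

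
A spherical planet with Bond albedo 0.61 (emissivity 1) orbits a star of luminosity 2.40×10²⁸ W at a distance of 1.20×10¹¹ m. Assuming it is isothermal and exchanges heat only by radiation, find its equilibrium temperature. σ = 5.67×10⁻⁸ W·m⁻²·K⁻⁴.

First find the stellar flux at distance d: S = L/(4πd²) = 2.40×10²⁸/(4π·(1.20×10¹¹)²) = 1.326×10⁵ W/m².
For an isothermal sphere, absorbed (1−a)S·πr² = emitted σ·4πr²·T⁴, so T⁴ = (1−a)S/(4σ).
T⁴ = 0.390·1.326×10⁵/(4·5.67×10⁻⁸) = 2.281×10¹¹ K⁴.

T ≈ 691 K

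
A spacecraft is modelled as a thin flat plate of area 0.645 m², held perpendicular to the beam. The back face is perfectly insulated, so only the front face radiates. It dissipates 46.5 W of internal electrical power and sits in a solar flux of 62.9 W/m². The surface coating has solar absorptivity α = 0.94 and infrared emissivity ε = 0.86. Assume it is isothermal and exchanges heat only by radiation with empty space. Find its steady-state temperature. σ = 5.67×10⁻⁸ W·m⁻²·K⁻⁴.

At steady state, absorbed solar power + internal power = radiated power.
Absorbed: α·S·A_cross = 0.94·62.9·0.6450 = 38.14 W (cross-section A).
Total input = 38.14 + 46.5 = 84.64 W.
Radiated: εσ·A_surf·T⁴ with A_surf = A = 0.6450 m².
T⁴ = 84.64/(0.86·5.67×10⁻⁸·0.6450) = 2.691×10⁹ K⁴.

T ≈ 228 K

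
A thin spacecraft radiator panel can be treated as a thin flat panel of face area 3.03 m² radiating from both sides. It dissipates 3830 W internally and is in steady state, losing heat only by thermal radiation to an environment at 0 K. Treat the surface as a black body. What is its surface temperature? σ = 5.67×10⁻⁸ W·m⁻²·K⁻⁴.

T ≈ 325 K

Steady state: internal power = radiated power, P = εσA T⁴.
Radiating area A = 2·3.03 = 6.060 m².
T⁴ = P/(εσA) = 3830/(1.0·5.67×10⁻⁸·6.060) = 1.115×10¹⁰ K⁴.
T = (1.115×10¹⁰)^(1/4).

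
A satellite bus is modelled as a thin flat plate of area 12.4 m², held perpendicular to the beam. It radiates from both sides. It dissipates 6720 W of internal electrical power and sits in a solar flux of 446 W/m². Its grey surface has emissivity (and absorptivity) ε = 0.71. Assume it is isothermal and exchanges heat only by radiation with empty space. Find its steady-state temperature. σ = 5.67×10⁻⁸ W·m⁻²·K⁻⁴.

T ≈ 321 K

At steady state, absorbed solar power + internal power = radiated power.
Absorbed: α·S·A_cross = 0.71·446·12.40 = 3927 W (cross-section A).
Total input = 3927 + 6720 = 10650 W.
Radiated: εσ·A_surf·T⁴ with A_surf = 2A = 24.80 m².
T⁴ = 10650/(0.71·5.67×10⁻⁸·24.80) = 1.066×10¹⁰ K⁴.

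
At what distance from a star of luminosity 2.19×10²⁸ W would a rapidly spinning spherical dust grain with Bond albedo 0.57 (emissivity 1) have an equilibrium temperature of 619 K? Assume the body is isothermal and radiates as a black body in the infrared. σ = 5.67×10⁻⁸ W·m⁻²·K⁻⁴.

d ≈ 1.50×10¹¹ m

For an isothermal black-emitting sphere, (1−a)S·πr² = σ·4πr²·T⁴ ⇒ S = 4σT⁴/(1−a).
S = 4·5.67×10⁻⁸·(619)⁴/0.430 = 77430 W/m².
Flux falls as S = L/(4πd²), so d = √(L/(4πS)) = √(2.19×10²⁸/(4π·77430)).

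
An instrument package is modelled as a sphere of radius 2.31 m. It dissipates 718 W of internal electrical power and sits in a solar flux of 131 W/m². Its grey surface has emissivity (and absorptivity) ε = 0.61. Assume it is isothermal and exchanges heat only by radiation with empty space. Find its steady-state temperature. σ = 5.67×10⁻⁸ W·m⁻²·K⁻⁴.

T ≈ 173 K

At steady state, absorbed solar power + internal power = radiated power.
Absorbed: α·S·A_cross = 0.61·131·16.76 = 1340 W (cross-section πr²).
Total input = 1340 + 718 = 2058 W.
Radiated: εσ·A_surf·T⁴ with A_surf = 4πr² = 67.06 m².
T⁴ = 2058/(0.61·5.67×10⁻⁸·67.06) = 8.872×10⁸ K⁴.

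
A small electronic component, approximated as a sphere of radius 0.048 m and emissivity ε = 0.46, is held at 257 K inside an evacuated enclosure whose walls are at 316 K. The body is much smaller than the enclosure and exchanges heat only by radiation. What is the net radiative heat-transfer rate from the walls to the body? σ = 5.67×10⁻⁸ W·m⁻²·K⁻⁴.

For a small grey body in a large enclosure: P_net = εσA(T_body⁴ − T_wall⁴).
A = 4πr² = 0.02895 m²; T_body⁴ − T_wall⁴ = 4.362×10⁹ − 9.971×10⁹ = -5.609×10⁹ K⁴.
|P_net| = 0.46·5.67×10⁻⁸·0.02895·5.609×10⁹.

P_net ≈ 4.24 W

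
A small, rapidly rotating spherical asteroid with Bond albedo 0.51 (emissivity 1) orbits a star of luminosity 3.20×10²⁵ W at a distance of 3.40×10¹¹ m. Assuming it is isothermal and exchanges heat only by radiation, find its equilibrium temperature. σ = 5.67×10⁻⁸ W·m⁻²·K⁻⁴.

First find the stellar flux at distance d: S = L/(4πd²) = 3.20×10²⁵/(4π·(3.40×10¹¹)²) = 22.03 W/m².
For an isothermal sphere, absorbed (1−a)S·πr² = emitted σ·4πr²·T⁴, so T⁴ = (1−a)S/(4σ).
T⁴ = 0.490·22.03/(4·5.67×10⁻⁸) = 4.759×10⁷ K⁴.

T ≈ 83.1 K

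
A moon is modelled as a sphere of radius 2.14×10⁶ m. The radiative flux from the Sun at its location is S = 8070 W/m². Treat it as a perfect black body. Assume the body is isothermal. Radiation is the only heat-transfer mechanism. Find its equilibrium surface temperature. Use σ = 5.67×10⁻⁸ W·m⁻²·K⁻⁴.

T ≈ 434 K

At equilibrium, absorbed power = emitted power.
Absorbing cross-section = πr² = 1.439×10¹³ m²; emitting surface = 4πr² = 5.755×10¹³ m² (ratio 4).
S·A_cross = εσ·A_surf·T⁴  ⇒  T⁴ = S/(4σ).
T⁴ = 1.00·8070/(4·5.67×10⁻⁸) = 3.558×10¹⁰ K⁴.
T = (3.558×10¹⁰)^(1/4).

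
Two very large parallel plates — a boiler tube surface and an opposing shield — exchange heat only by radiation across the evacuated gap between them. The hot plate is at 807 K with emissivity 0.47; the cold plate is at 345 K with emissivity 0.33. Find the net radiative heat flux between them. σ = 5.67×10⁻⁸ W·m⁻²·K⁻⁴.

For two infinite grey parallel plates, q = σ(T₁⁴ − T₂⁴)/(1/ε₁ + 1/ε₂ − 1).
T₁⁴ − T₂⁴ = 4.241×10¹¹ − 1.417×10¹⁰ = 4.100×10¹¹ K⁴.
1/ε₁ + 1/ε₂ − 1 = 2.128 + 3.030 − 1 = 4.158.
q = 5.67×10⁻⁸ × 4.100×10¹¹ / 4.158.

q ≈ 5590 W/m²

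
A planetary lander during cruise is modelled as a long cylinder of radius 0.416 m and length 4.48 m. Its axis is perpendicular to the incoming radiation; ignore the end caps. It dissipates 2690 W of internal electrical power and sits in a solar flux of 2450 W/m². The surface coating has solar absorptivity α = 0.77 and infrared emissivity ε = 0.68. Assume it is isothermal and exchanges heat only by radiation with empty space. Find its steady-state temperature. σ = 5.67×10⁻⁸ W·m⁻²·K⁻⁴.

T ≈ 383 K

At steady state, absorbed solar power + internal power = radiated power.
Absorbed: α·S·A_cross = 0.77·2450·3.727 = 7032 W (cross-section 2rL).
Total input = 7032 + 2690 = 9722 W.
Radiated: εσ·A_surf·T⁴ with A_surf = 2πrL = 11.71 m².
T⁴ = 9722/(0.68·5.67×10⁻⁸·11.71) = 2.153×10¹⁰ K⁴.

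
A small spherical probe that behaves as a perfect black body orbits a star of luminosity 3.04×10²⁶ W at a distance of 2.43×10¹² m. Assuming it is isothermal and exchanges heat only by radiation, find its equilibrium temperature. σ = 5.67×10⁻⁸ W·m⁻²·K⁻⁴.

T ≈ 65.2 K

First find the stellar flux at distance d: S = L/(4πd²) = 3.04×10²⁶/(4π·(2.43×10¹²)²) = 4.097 W/m².
For an isothermal sphere, absorbed (1−a)S·πr² = emitted σ·4πr²·T⁴, so T⁴ = (1−a)S/(4σ).
T⁴ = 1.00·4.097/(4·5.67×10⁻⁸) = 1.806×10⁷ K⁴.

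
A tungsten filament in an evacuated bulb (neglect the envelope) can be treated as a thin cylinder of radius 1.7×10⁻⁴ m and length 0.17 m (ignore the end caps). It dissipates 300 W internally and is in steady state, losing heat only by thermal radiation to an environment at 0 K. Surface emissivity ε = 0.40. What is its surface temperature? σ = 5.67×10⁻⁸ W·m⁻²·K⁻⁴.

T ≈ 2920 K

Steady state: internal power = radiated power, P = εσA T⁴.
Radiating area A = 2πrL = 1.816×10⁻⁴ m².
T⁴ = P/(εσA) = 300/(0.40·5.67×10⁻⁸·1.816×10⁻⁴) = 7.285×10¹³ K⁴.
T = (7.285×10¹³)^(1/4).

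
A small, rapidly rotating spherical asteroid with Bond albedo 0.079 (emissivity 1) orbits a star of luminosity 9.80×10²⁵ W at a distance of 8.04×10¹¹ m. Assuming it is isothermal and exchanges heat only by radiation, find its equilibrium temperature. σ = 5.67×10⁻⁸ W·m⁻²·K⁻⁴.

First find the stellar flux at distance d: S = L/(4πd²) = 9.80×10²⁵/(4π·(8.04×10¹¹)²) = 12.06 W/m².
For an isothermal sphere, absorbed (1−a)S·πr² = emitted σ·4πr²·T⁴, so T⁴ = (1−a)S/(4σ).
T⁴ = 0.921·12.06/(4·5.67×10⁻⁸) = 4.899×10⁷ K⁴.

T ≈ 83.7 K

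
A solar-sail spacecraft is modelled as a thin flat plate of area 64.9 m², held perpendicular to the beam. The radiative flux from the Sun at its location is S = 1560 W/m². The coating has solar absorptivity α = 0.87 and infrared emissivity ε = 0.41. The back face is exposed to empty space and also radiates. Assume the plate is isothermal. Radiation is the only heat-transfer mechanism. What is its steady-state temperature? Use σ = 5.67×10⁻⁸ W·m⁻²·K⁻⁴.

T ≈ 413 K

At equilibrium, absorbed power = emitted power.
Absorbing cross-section = A = 64.90 m²; emitting surface = 2A = 129.8 m² (ratio 2).
αS·A_cross = εσ·A_surf·T⁴  ⇒  T⁴ = αS/(ε·2σ).
T⁴ = 0.870·1560/(0.41·2·5.67×10⁻⁸) = 2.919×10¹⁰ K⁴.
T = (2.919×10¹⁰)^(1/4).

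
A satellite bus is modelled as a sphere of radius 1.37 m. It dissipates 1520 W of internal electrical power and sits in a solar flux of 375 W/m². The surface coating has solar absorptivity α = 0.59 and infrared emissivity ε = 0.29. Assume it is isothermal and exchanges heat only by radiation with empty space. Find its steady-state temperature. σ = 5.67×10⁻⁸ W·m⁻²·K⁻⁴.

T ≈ 292 K

At steady state, absorbed solar power + internal power = radiated power.
Absorbed: α·S·A_cross = 0.59·375·5.896 = 1305 W (cross-section πr²).
Total input = 1305 + 1520 = 2825 W.
Radiated: εσ·A_surf·T⁴ with A_surf = 4πr² = 23.59 m².
T⁴ = 2825/(0.29·5.67×10⁻⁸·23.59) = 7.283×10⁹ K⁴.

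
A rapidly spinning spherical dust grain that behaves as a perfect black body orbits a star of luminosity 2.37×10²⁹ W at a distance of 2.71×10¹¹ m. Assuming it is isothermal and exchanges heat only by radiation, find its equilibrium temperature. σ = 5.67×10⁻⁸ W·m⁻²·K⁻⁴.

T ≈ 1030 K

First find the stellar flux at distance d: S = L/(4πd²) = 2.37×10²⁹/(4π·(2.71×10¹¹)²) = 2.568×10⁵ W/m².
For an isothermal sphere, absorbed (1−a)S·πr² = emitted σ·4πr²·T⁴, so T⁴ = (1−a)S/(4σ).
T⁴ = 1.00·2.568×10⁵/(4·5.67×10⁻⁸) = 1.132×10¹² K⁴.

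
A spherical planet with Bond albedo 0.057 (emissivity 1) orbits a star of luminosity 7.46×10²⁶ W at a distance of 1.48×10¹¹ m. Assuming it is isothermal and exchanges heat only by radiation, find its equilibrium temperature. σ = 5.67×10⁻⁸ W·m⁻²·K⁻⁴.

First find the stellar flux at distance d: S = L/(4πd²) = 7.46×10²⁶/(4π·(1.48×10¹¹)²) = 2710 W/m².
For an isothermal sphere, absorbed (1−a)S·πr² = emitted σ·4πr²·T⁴, so T⁴ = (1−a)S/(4σ).
T⁴ = 0.943·2710/(4·5.67×10⁻⁸) = 1.127×10¹⁰ K⁴.

T ≈ 326 K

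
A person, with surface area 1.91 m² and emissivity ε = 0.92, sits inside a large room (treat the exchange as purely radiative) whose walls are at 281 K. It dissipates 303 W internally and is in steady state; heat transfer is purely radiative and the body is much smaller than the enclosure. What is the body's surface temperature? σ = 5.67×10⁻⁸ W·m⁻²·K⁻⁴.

T ≈ 310 K

For a small grey body in a large enclosure, net radiated power = εσA(T⁴ − T_w⁴).
Steady state: P = εσA(T⁴ − T_w⁴) with A = 1.91 m².
T⁴ = P/(εσA) + T_w⁴ = 303/(0.92·5.67×10⁻⁸·1.910) + (281)⁴
    = 3.041×10⁹ + 6.235×10⁹ = 9.276×10⁹ K⁴.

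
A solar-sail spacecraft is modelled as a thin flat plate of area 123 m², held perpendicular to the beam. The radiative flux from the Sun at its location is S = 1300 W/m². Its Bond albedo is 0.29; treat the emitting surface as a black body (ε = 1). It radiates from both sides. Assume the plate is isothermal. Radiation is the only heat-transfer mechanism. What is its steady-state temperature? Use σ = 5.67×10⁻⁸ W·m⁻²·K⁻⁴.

T ≈ 300 K

At equilibrium, absorbed power = emitted power.
Absorbing cross-section = A = 123.0 m²; emitting surface = 2A = 246.0 m² (ratio 2).
(1−a)S·A_cross = εσ·A_surf·T⁴  ⇒  T⁴ = (1−a)S/(2σ).
T⁴ = 0.710·1300/(2·5.67×10⁻⁸) = 8.139×10⁹ K⁴.
T = (8.139×10⁹)^(1/4).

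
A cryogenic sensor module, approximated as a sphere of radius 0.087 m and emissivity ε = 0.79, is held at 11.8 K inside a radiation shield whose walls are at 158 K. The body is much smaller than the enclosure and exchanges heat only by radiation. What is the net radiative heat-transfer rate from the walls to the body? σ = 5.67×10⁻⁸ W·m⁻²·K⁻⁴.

For a small grey body in a large enclosure: P_net = εσA(T_body⁴ − T_wall⁴).
A = 4πr² = 0.09511 m²; T_body⁴ − T_wall⁴ = 19390 − 6.232×10⁸ = -6.232×10⁸ K⁴.
|P_net| = 0.79·5.67×10⁻⁸·0.09511·6.232×10⁸.

P_net ≈ 2.66 W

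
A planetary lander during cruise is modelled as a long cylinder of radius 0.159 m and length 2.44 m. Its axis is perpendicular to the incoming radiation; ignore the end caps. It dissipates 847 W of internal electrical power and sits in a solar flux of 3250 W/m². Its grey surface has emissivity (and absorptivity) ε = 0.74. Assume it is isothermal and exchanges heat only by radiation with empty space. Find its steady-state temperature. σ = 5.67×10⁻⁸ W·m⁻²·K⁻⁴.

T ≈ 404 K

At steady state, absorbed solar power + internal power = radiated power.
Absorbed: α·S·A_cross = 0.74·3250·0.7759 = 1866 W (cross-section 2rL).
Total input = 1866 + 847 = 2713 W.
Radiated: εσ·A_surf·T⁴ with A_surf = 2πrL = 2.438 m².
T⁴ = 2713/(0.74·5.67×10⁻⁸·2.438) = 2.653×10¹⁰ K⁴.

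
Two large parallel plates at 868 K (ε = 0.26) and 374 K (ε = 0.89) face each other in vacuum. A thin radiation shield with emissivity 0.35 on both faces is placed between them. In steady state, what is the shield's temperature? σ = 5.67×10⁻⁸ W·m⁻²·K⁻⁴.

In steady state the net flux on the hot side equals that on the cold side.
σ(T₁⁴−T_s⁴)/D₁ = σ(T_s⁴−T₂⁴)/D₂, with D₁ = 1/ε₁+1/ε_s−1 = 5.703, D₂ = 1/ε_s+1/ε₂−1 = 2.981.
Solve for T_s⁴: T_s⁴ = (D₂·T₁⁴ + D₁·T₂⁴)/(D₁+D₂) = 2.077×10¹¹ K⁴.

T_s ≈ 675 K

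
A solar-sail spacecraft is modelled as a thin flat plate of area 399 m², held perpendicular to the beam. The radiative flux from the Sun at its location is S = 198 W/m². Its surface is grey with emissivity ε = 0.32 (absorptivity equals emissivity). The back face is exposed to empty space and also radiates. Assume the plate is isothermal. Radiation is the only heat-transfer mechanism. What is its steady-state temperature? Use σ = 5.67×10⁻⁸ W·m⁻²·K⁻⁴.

T ≈ 204 K

At equilibrium, absorbed power = emitted power.
Absorbing cross-section = A = 399.0 m²; emitting surface = 2A = 798.0 m² (ratio 2).
εS·A_cross = εσ·A_surf·T⁴  ⇒  T⁴ = S/(2σ)   (ε cancels).
T⁴ = 198/(2·5.67×10⁻⁸) = 1.746×10⁹ K⁴.
T = (1.746×10⁹)^(1/4).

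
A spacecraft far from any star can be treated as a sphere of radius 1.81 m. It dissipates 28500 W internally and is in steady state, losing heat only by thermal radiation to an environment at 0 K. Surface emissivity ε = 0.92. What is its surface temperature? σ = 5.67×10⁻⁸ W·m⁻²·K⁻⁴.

Steady state: internal power = radiated power, P = εσA T⁴.
Radiating area A = 4πr² = 41.17 m².
T⁴ = P/(εσA) = 28500/(0.92·5.67×10⁻⁸·41.17) = 1.327×10¹⁰ K⁴.
T = (1.327×10¹⁰)^(1/4).

T ≈ 339 K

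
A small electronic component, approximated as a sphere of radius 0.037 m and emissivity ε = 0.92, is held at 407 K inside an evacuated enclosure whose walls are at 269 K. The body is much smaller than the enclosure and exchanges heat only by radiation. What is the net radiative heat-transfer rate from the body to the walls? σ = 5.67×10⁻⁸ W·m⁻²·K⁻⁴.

For a small grey body in a large enclosure: P_net = εσA(T_body⁴ − T_wall⁴).
A = 4πr² = 0.01720 m²; T_body⁴ − T_wall⁴ = 2.744×10¹⁰ − 5.236×10⁹ = 2.220×10¹⁰ K⁴.
|P_net| = 0.92·5.67×10⁻⁸·0.01720·2.220×10¹⁰.

P_net ≈ 19.9 W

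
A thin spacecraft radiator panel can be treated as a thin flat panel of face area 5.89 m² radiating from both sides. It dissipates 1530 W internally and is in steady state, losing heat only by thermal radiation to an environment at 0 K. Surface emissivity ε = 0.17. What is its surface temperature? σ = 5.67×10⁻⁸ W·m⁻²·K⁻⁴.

Steady state: internal power = radiated power, P = εσA T⁴.
Radiating area A = 2·5.89 = 11.78 m².
T⁴ = P/(εσA) = 1530/(0.17·5.67×10⁻⁸·11.78) = 1.347×10¹⁰ K⁴.
T = (1.347×10¹⁰)^(1/4).

T ≈ 341 K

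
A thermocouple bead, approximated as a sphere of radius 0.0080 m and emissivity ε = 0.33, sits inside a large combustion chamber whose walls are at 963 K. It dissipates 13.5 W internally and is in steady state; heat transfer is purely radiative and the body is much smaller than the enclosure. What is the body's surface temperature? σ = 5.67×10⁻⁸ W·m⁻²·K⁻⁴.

T ≈ 1150 K

For a small grey body in a large enclosure, net radiated power = εσA(T⁴ − T_w⁴).
Steady state: P = εσA(T⁴ − T_w⁴) with A = 4πr² = 8.042×10⁻⁴ m².
T⁴ = P/(εσA) + T_w⁴ = 13.5/(0.33·5.67×10⁻⁸·8.042×10⁻⁴) + (963)⁴
    = 8.971×10¹¹ + 8.600×10¹¹ = 1.757×10¹² K⁴.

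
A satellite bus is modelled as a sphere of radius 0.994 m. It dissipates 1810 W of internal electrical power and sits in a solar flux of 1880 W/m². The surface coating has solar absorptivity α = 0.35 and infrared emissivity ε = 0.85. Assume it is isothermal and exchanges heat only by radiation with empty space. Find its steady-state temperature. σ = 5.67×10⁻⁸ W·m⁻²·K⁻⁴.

T ≈ 283 K

At steady state, absorbed solar power + internal power = radiated power.
Absorbed: α·S·A_cross = 0.35·1880·3.104 = 2042 W (cross-section πr²).
Total input = 2042 + 1810 = 3852 W.
Radiated: εσ·A_surf·T⁴ with A_surf = 4πr² = 12.42 m².
T⁴ = 3852/(0.85·5.67×10⁻⁸·12.42) = 6.438×10⁹ K⁴.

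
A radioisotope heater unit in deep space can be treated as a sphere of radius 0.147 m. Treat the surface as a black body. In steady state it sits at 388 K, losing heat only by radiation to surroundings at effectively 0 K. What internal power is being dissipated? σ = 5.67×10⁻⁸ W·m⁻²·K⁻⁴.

P ≈ 349 W

Steady state: P = εσA T⁴.
A = 4πr² = 0.2715 m²; T⁴ = (388)⁴ = 2.266×10¹⁰ K⁴.
P = 1.0 × 5.67×10⁻⁸ × 0.2715 × 2.266×10¹⁰.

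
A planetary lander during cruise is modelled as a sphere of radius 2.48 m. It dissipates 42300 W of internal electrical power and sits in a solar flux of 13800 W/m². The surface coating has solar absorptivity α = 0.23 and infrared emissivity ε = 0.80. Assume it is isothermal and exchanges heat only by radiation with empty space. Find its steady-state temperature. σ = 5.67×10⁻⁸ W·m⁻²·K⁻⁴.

T ≈ 415 K

At steady state, absorbed solar power + internal power = radiated power.
Absorbed: α·S·A_cross = 0.23·13800·19.32 = 61330 W (cross-section πr²).
Total input = 61330 + 42300 = 1.036×10⁵ W.
Radiated: εσ·A_surf·T⁴ with A_surf = 4πr² = 77.29 m².
T⁴ = 1.036×10⁵/(0.80·5.67×10⁻⁸·77.29) = 2.956×10¹⁰ K⁴.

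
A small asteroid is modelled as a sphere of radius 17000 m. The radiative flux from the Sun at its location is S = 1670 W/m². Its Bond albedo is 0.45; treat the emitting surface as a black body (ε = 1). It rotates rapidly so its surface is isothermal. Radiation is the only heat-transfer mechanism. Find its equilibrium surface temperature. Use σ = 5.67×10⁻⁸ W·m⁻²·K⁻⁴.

T ≈ 252 K

At equilibrium, absorbed power = emitted power.
Absorbing cross-section = πr² = 9.079×10⁸ m²; emitting surface = 4πr² = 3.632×10⁹ m² (ratio 4).
(1−a)S·A_cross = εσ·A_surf·T⁴  ⇒  T⁴ = (1−a)S/(4σ).
T⁴ = 0.550·1670/(4·5.67×10⁻⁸) = 4.050×10⁹ K⁴.
T = (4.050×10⁹)^(1/4).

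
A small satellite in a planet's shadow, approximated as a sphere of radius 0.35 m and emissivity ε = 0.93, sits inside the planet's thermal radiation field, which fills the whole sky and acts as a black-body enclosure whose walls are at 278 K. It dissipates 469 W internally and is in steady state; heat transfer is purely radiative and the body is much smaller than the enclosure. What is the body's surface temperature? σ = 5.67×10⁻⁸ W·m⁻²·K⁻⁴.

T ≈ 329 K

For a small grey body in a large enclosure, net radiated power = εσA(T⁴ − T_w⁴).
Steady state: P = εσA(T⁴ − T_w⁴) with A = 4πr² = 1.539 m².
T⁴ = P/(εσA) + T_w⁴ = 469/(0.93·5.67×10⁻⁸·1.539) + (278)⁴
    = 5.778×10⁹ + 5.973×10⁹ = 1.175×10¹⁰ K⁴.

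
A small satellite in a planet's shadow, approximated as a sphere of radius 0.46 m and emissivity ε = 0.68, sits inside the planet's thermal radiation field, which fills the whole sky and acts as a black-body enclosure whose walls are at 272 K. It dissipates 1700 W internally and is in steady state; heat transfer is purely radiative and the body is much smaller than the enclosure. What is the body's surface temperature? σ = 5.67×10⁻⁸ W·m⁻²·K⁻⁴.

T ≈ 385 K

For a small grey body in a large enclosure, net radiated power = εσA(T⁴ − T_w⁴).
Steady state: P = εσA(T⁴ − T_w⁴) with A = 4πr² = 2.659 m².
T⁴ = P/(εσA) + T_w⁴ = 1700/(0.68·5.67×10⁻⁸·2.659) + (272)⁴
    = 1.658×10¹⁰ + 5.474×10⁹ = 2.206×10¹⁰ K⁴.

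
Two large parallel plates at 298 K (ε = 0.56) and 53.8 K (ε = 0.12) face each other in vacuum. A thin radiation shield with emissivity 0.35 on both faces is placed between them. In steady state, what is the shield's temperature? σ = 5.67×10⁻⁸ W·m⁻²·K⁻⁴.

In steady state the net flux on the hot side equals that on the cold side.
σ(T₁⁴−T_s⁴)/D₁ = σ(T_s⁴−T₂⁴)/D₂, with D₁ = 1/ε₁+1/ε_s−1 = 3.643, D₂ = 1/ε_s+1/ε₂−1 = 10.19.
Solve for T_s⁴: T_s⁴ = (D₂·T₁⁴ + D₁·T₂⁴)/(D₁+D₂) = 5.812×10⁹ K⁴.

T_s ≈ 276 K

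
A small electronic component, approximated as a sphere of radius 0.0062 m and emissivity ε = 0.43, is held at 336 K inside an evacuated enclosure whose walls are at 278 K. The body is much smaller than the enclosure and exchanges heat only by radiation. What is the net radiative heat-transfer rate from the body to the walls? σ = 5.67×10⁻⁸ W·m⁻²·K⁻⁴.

P_net ≈ 0.0798 W

For a small grey body in a large enclosure: P_net = εσA(T_body⁴ − T_wall⁴).
A = 4πr² = 4.831×10⁻⁴ m²; T_body⁴ − T_wall⁴ = 1.275×10¹⁰ − 5.973×10⁹ = 6.773×10⁹ K⁴.
|P_net| = 0.43·5.67×10⁻⁸·4.831×10⁻⁴·6.773×10⁹.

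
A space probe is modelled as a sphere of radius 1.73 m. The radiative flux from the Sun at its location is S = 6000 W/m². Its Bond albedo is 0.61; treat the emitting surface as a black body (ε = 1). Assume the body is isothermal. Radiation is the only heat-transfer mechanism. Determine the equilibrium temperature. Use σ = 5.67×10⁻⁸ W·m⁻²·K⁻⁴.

T ≈ 319 K

At equilibrium, absorbed power = emitted power.
Absorbing cross-section = πr² = 9.402 m²; emitting surface = 4πr² = 37.61 m² (ratio 4).
(1−a)S·A_cross = εσ·A_surf·T⁴  ⇒  T⁴ = (1−a)S/(4σ).
T⁴ = 0.390·6000/(4·5.67×10⁻⁸) = 1.032×10¹⁰ K⁴.
T = (1.032×10¹⁰)^(1/4).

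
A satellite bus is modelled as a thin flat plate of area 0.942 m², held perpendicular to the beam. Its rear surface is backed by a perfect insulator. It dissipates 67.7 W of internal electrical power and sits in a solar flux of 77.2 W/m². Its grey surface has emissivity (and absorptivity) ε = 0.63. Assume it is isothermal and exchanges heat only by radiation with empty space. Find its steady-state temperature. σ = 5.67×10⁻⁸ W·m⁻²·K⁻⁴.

T ≈ 241 K

At steady state, absorbed solar power + internal power = radiated power.
Absorbed: α·S·A_cross = 0.63·77.2·0.9420 = 45.82 W (cross-section A).
Total input = 45.82 + 67.7 = 113.5 W.
Radiated: εσ·A_surf·T⁴ with A_surf = A = 0.9420 m².
T⁴ = 113.5/(0.63·5.67×10⁻⁸·0.9420) = 3.373×10⁹ K⁴.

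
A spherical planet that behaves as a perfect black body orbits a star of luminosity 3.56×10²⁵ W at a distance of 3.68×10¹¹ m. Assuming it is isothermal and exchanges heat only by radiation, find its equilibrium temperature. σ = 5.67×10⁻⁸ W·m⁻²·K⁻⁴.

First find the stellar flux at distance d: S = L/(4πd²) = 3.56×10²⁵/(4π·(3.68×10¹¹)²) = 20.92 W/m².
For an isothermal sphere, absorbed (1−a)S·πr² = emitted σ·4πr²·T⁴, so T⁴ = (1−a)S/(4σ).
T⁴ = 1.00·20.92/(4·5.67×10⁻⁸) = 9.224×10⁷ K⁴.

T ≈ 98.0 K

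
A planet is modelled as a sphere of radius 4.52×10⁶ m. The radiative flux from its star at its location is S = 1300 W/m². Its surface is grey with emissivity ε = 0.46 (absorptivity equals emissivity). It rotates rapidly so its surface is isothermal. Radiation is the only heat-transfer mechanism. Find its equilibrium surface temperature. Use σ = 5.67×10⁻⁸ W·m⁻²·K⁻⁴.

T ≈ 275 K

At equilibrium, absorbed power = emitted power.
Absorbing cross-section = πr² = 6.418×10¹³ m²; emitting surface = 4πr² = 2.567×10¹⁴ m² (ratio 4).
εS·A_cross = εσ·A_surf·T⁴  ⇒  T⁴ = S/(4σ)   (ε cancels).
T⁴ = 1300/(4·5.67×10⁻⁸) = 5.732×10⁹ K⁴.
T = (5.732×10⁹)^(1/4).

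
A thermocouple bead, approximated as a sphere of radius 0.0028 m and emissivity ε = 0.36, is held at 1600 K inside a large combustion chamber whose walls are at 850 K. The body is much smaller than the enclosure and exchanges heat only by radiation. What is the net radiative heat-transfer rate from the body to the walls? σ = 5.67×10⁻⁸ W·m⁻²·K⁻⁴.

For a small grey body in a large enclosure: P_net = εσA(T_body⁴ − T_wall⁴).
A = 4πr² = 9.852×10⁻⁵ m²; T_body⁴ − T_wall⁴ = 6.554×10¹² − 5.220×10¹¹ = 6.032×10¹² K⁴.
|P_net| = 0.36·5.67×10⁻⁸·9.852×10⁻⁵·6.032×10¹².

P_net ≈ 12.1 W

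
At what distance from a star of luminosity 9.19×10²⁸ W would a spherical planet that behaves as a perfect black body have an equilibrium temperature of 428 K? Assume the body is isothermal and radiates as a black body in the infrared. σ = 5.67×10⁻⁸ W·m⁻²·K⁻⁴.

d ≈ 9.80×10¹¹ m

For an isothermal black-emitting sphere, (1−a)S·πr² = σ·4πr²·T⁴ ⇒ S = 4σT⁴/(1−a).
S = 4·5.67×10⁻⁸·(428)⁴/1.00 = 7611 W/m².
Flux falls as S = L/(4πd²), so d = √(L/(4πS)) = √(9.19×10²⁸/(4π·7611)).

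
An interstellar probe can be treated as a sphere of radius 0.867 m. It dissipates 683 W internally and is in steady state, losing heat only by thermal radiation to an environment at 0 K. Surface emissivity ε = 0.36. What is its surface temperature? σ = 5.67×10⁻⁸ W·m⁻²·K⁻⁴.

T ≈ 244 K

Steady state: internal power = radiated power, P = εσA T⁴.
Radiating area A = 4πr² = 9.446 m².
T⁴ = P/(εσA) = 683/(0.36·5.67×10⁻⁸·9.446) = 3.542×10⁹ K⁴.
T = (3.542×10⁹)^(1/4).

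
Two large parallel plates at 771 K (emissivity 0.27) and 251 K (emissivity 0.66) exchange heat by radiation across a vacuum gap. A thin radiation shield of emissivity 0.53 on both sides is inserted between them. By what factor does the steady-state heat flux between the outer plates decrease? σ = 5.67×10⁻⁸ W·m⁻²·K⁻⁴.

Without shield: q₀ = σΔ(T⁴)/(1/ε₁+1/ε₂−1) with denominator 4.219.
With shield the two gaps are in series; the resistances add: (1/ε₁+1/ε_s−1)+(1/ε_s+1/ε₂−1) = 4.590+2.402 = 6.992.
Heat-flux ratio q₀/q = 6.992/4.219.

factor ≈ 1.66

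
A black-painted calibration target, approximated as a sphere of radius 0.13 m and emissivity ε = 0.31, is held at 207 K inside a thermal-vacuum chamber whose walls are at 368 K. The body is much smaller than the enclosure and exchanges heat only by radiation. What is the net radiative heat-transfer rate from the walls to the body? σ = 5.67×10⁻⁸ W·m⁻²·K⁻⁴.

P_net ≈ 61.6 W

For a small grey body in a large enclosure: P_net = εσA(T_body⁴ − T_wall⁴).
A = 4πr² = 0.2124 m²; T_body⁴ − T_wall⁴ = 1.836×10⁹ − 1.834×10¹⁰ = -1.650×10¹⁰ K⁴.
|P_net| = 0.31·5.67×10⁻⁸·0.2124·1.650×10¹⁰.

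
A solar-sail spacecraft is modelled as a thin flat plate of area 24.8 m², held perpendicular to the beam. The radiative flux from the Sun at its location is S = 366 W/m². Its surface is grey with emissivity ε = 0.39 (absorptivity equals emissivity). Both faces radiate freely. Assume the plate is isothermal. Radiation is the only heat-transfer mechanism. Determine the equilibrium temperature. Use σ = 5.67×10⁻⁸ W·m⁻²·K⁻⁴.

At equilibrium, absorbed power = emitted power.
Absorbing cross-section = A = 24.80 m²; emitting surface = 2A = 49.60 m² (ratio 2).
εS·A_cross = εσ·A_surf·T⁴  ⇒  T⁴ = S/(2σ)   (ε cancels).
T⁴ = 366/(2·5.67×10⁻⁸) = 3.228×10⁹ K⁴.
T = (3.228×10⁹)^(1/4).

T ≈ 238 K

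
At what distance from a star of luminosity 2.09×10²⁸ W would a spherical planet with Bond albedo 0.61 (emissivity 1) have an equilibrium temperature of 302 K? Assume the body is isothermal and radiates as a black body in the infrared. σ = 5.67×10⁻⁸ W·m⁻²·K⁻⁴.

For an isothermal black-emitting sphere, (1−a)S·πr² = σ·4πr²·T⁴ ⇒ S = 4σT⁴/(1−a).
S = 4·5.67×10⁻⁸·(302)⁴/0.390 = 4837 W/m².
Flux falls as S = L/(4πd²), so d = √(L/(4πS)) = √(2.09×10²⁸/(4π·4837)).

d ≈ 5.86×10¹¹ m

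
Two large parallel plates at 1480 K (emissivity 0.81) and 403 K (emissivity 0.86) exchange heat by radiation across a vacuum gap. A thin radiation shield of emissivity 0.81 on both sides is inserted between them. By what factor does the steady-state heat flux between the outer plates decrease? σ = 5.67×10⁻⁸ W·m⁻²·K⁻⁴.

factor ≈ 2.05

Without shield: q₀ = σΔ(T⁴)/(1/ε₁+1/ε₂−1) with denominator 1.397.
With shield the two gaps are in series; the resistances add: (1/ε₁+1/ε_s−1)+(1/ε_s+1/ε₂−1) = 1.469+1.397 = 2.866.
Heat-flux ratio q₀/q = 2.866/1.397.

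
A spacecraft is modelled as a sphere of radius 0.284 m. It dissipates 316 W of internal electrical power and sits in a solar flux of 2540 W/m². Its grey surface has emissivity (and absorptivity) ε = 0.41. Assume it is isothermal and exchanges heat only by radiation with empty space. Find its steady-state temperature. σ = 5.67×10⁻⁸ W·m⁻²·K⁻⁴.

At steady state, absorbed solar power + internal power = radiated power.
Absorbed: α·S·A_cross = 0.41·2540·0.2534 = 263.9 W (cross-section πr²).
Total input = 263.9 + 316 = 579.9 W.
Radiated: εσ·A_surf·T⁴ with A_surf = 4πr² = 1.014 m².
T⁴ = 579.9/(0.41·5.67×10⁻⁸·1.014) = 2.461×10¹⁰ K⁴.

T ≈ 396 K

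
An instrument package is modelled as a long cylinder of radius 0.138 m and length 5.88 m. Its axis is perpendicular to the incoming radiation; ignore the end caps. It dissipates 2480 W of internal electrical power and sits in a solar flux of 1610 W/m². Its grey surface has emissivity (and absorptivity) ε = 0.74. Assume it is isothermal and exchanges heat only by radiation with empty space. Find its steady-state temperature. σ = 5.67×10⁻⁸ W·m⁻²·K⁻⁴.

T ≈ 379 K

At steady state, absorbed solar power + internal power = radiated power.
Absorbed: α·S·A_cross = 0.74·1610·1.623 = 1933 W (cross-section 2rL).
Total input = 1933 + 2480 = 4413 W.
Radiated: εσ·A_surf·T⁴ with A_surf = 2πrL = 5.098 m².
T⁴ = 4413/(0.74·5.67×10⁻⁸·5.098) = 2.063×10¹⁰ K⁴.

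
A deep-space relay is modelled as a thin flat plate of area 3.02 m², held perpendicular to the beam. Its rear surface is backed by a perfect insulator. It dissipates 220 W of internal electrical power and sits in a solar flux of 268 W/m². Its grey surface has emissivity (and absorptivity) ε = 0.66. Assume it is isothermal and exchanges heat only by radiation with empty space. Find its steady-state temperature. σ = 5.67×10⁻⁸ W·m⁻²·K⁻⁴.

At steady state, absorbed solar power + internal power = radiated power.
Absorbed: α·S·A_cross = 0.66·268·3.020 = 534.2 W (cross-section A).
Total input = 534.2 + 220 = 754.2 W.
Radiated: εσ·A_surf·T⁴ with A_surf = A = 3.020 m².
T⁴ = 754.2/(0.66·5.67×10⁻⁸·3.020) = 6.673×10⁹ K⁴.

T ≈ 286 K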